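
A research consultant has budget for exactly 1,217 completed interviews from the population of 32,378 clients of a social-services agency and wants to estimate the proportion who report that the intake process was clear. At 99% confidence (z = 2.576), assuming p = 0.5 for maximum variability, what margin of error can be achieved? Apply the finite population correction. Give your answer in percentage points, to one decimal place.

Finite-population factor: (N−n)/(N−1) = (32378−1217)/(32378−1) = 0.9624.
SE(p̂) = √[p(1−p)/n · (N−n)/(N−1)] = √[0.2500/1217 × 0.9624] = 0.01406.
E = z × SE = 2.576 × 0.01406 = 0.03622 ≈ 3.6 percentage points.

3.6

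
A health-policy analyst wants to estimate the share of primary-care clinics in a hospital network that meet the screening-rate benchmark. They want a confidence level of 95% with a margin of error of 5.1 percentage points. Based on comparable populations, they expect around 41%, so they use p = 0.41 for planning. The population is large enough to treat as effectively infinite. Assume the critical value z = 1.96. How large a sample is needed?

With p = 0.41, p(1−p) = 0.2419.
n = z²·p(1−p)/E² = 1.96² × 0.2419 / 0.051² = 3.8416 × 0.2419 / 0.002601 ≈ 357.28.
Rounding up gives n = 358.

358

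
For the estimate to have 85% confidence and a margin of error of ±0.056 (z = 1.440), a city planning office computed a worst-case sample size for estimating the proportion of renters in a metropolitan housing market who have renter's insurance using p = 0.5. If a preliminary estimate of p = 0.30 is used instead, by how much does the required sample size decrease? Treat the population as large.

27

Conservative (p = 0.5): n = 1.440² × 0.25 / 0.056² ≈ 165.31 → 166.
Using p = 0.30: p(1−p) = 0.2100, so n = 1.440² × 0.2100 / 0.056² ≈ 138.86 → 139.
Reduction: 166 − 139 = 27.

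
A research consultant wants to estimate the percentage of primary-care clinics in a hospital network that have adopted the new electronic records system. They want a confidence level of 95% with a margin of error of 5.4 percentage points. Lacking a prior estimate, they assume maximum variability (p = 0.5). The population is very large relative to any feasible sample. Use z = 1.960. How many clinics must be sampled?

With p = 0.5, p(1−p) = 0.25.
n = z²·p(1−p)/E² = 1.960² × 0.2500 / 0.054² = 3.8416 × 0.2500 / 0.002916 ≈ 329.36.
Rounding up gives n = 330.

330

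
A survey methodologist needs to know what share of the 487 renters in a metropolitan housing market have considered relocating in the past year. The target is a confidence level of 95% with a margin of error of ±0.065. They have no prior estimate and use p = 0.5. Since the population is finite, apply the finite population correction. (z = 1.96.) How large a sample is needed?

Unadjusted: n₀ = 1.96² × 0.50 × 0.50 / 0.065² ≈ 227.31, so n₀ = 228.
Finite population correction with N = 487: n = n₀ / (1 + (n₀−1)/N) = 228 / (1 + 227/487) = 228 / 1.4661 ≈ 155.51.
Rounding up, n = 156.

156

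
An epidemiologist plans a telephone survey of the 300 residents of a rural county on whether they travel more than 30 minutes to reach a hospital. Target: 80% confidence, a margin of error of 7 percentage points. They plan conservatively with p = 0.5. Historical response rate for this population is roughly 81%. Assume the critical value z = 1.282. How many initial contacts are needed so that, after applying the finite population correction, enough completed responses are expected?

82

Completed interviews needed (unadjusted): n₀ = 1.282² × 0.2500 / 0.070² ≈ 83.85 → 84.
FPC for N = 300: n = 84 / (1 + 83/300) = 84 / 1.2767 ≈ 65.80 → 66.
At an 81% response rate, contacts needed = 66 / 0.81 ≈ 81.48 → 82.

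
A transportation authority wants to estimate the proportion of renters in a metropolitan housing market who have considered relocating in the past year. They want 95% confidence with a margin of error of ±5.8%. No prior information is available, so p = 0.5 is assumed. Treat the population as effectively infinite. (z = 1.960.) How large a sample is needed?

286

With p = 0.5, p(1−p) = 0.25.
n = z²·p(1−p)/E² = 1.960² × 0.2500 / 0.058² = 3.8416 × 0.2500 / 0.003364 ≈ 285.49.
Rounding up gives n = 286.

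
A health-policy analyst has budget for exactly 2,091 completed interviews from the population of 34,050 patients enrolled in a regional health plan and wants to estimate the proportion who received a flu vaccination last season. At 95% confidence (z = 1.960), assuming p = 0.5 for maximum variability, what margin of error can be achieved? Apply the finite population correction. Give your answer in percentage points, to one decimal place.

Finite-population factor: (N−n)/(N−1) = (34050−2091)/(34050−1) = 0.9386.
SE(p̂) = √[p(1−p)/n · (N−n)/(N−1)] = √[0.2500/2091 × 0.9386] = 0.01059.
E = z × SE = 1.960 × 0.01059 = 0.02076 ≈ 2.1 percentage points.

2.1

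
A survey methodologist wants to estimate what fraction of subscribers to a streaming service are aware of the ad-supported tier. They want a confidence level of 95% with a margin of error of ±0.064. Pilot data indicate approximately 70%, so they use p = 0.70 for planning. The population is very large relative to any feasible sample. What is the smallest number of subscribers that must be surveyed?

197

For 95% confidence, z = 1.960.
With p = 0.70, p(1−p) = 0.2100.
n = z²·p(1−p)/E² = 1.960² × 0.2100 / 0.064² = 3.8416 × 0.2100 / 0.004096 ≈ 196.96.
Rounding up gives n = 197.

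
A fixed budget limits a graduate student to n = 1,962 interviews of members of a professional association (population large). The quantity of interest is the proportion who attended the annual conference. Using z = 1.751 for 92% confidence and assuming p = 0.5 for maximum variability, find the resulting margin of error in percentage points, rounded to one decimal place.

SE(p̂) = √[p(1−p)/n] = √[0.2500/1962] = 0.01129.
E = z × SE = 1.751 × 0.01129 = 0.01977, or 2.0 percentage points.

2.0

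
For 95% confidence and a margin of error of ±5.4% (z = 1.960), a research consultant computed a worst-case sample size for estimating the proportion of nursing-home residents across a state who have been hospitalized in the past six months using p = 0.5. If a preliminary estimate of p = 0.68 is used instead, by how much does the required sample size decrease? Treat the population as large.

43

Conservative (p = 0.5): n = 1.960² × 0.25 / 0.054² ≈ 329.36 → 330.
Using p = 0.68: p(1−p) = 0.2176, so n = 1.960² × 0.2176 / 0.054² ≈ 286.67 → 287.
Reduction: 330 − 287 = 43.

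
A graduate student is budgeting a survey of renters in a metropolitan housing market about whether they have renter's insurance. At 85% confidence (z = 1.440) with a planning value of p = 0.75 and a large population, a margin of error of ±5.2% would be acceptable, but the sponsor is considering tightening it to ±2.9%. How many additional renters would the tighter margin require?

At ±5.2%: n = 1.440² × 0.1875 / 0.052² ≈ 143.79 → 144.
At ±2.9%: n = 1.440² × 0.1875 / 0.029² ≈ 462.31 → 463.
Additional respondents: 463 − 144 = 319.

319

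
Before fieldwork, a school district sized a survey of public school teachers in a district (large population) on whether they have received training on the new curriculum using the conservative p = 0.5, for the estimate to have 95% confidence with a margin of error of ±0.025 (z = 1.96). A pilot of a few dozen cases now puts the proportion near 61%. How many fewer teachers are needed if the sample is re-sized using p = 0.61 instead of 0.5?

74

Conservative (p = 0.5): n = 1.96² × 0.25 / 0.025² ≈ 1536.64 → 1537.
Using p = 0.61: p(1−p) = 0.2379, so n = 1.96² × 0.2379 / 0.025² ≈ 1462.27 → 1463.
Reduction: 1537 − 1463 = 74.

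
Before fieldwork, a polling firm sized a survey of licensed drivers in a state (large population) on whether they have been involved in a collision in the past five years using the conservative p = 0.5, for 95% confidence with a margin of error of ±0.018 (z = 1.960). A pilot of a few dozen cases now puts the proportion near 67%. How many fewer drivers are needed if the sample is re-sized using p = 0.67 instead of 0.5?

343

Conservative (p = 0.5): n = 1.960² × 0.25 / 0.018² ≈ 2964.20 → 2965.
Using p = 0.67: p(1−p) = 0.2211, so n = 1.960² × 0.2211 / 0.018² ≈ 2621.54 → 2622.
Reduction: 2965 − 2622 = 343.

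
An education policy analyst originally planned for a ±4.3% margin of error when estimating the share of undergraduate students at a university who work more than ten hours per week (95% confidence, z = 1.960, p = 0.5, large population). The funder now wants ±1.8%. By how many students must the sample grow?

2445

At ±4.3%: n = 1.960² × 0.2500 / 0.043² ≈ 519.42 → 520.
At ±1.8%: n = 1.960² × 0.2500 / 0.018² ≈ 2964.20 → 2965.
Additional respondents: 2965 − 520 = 2445.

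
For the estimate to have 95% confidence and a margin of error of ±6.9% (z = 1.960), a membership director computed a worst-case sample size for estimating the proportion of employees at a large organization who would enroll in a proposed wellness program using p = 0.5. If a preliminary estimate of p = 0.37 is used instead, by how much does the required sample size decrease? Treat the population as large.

13

Conservative (p = 0.5): n = 1.960² × 0.25 / 0.069² ≈ 201.72 → 202.
Using p = 0.37: p(1−p) = 0.2331, so n = 1.960² × 0.2331 / 0.069² ≈ 188.09 → 189.
Reduction: 202 − 189 = 13.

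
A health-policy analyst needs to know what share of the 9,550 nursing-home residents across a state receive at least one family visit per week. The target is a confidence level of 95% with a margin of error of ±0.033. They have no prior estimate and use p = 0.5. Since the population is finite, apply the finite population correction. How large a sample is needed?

For 95% confidence, z = 1.96.
Unadjusted: n₀ = 1.96² × 0.50 × 0.50 / 0.033² ≈ 881.91, so n₀ = 882.
Finite population correction with N = 9,550: n = n₀ / (1 + (n₀−1)/N) = 882 / (1 + 881/9550) = 882 / 1.0923 ≈ 807.51.
Rounding up, n = 808.

808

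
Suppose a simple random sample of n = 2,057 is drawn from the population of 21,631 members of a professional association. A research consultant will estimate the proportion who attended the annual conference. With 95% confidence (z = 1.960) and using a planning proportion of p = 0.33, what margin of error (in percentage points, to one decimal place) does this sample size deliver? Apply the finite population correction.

1.9

Finite-population factor: (N−n)/(N−1) = (21631−2057)/(21631−1) = 0.9049.
SE(p̂) = √[p(1−p)/n · (N−n)/(N−1)] = √[0.2211/2057 × 0.9049] = 0.00986.
E = z × SE = 1.960 × 0.00986 = 0.01933 ≈ 1.9 percentage points.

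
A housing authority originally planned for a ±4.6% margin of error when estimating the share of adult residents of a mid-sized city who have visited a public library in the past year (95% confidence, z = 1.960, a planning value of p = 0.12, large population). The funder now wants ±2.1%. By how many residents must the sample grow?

728

At ±4.6%: n = 1.960² × 0.1056 / 0.046² ≈ 191.72 → 192.
At ±2.1%: n = 1.960² × 0.1056 / 0.021² ≈ 919.89 → 920.
Additional respondents: 920 − 192 = 728.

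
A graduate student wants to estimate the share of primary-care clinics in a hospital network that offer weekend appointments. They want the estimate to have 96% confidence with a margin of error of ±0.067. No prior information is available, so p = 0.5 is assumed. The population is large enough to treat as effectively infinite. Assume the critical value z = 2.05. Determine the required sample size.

With p = 0.5, p(1−p) = 0.25.
n = z²·p(1−p)/E² = 2.05² × 0.2500 / 0.067² = 4.2025 × 0.2500 / 0.004489 ≈ 234.04.
Rounding up gives n = 235.

235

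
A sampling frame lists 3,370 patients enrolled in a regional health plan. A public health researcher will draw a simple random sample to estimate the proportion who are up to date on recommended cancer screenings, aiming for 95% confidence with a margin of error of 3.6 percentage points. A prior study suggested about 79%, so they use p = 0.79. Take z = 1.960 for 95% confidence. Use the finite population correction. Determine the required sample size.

Unadjusted: n₀ = 1.960² × 0.79 × 0.21 / 0.036² ≈ 491.76, so n₀ = 492.
Finite population correction with N = 3,370: n = n₀ / (1 + (n₀−1)/N) = 492 / (1 + 491/3370) = 492 / 1.1457 ≈ 429.43.
Rounding up, n = 430.

430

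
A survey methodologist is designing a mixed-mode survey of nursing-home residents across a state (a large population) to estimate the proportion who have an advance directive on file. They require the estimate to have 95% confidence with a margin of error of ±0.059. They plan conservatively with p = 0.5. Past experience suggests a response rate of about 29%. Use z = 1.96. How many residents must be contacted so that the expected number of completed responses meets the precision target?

Completed interviews needed: n₀ = 1.96² × 0.2500 / 0.059² ≈ 275.90 → 276.
At a 29% response rate, contacts needed = 276 / 0.29 ≈ 951.72 → 952.

952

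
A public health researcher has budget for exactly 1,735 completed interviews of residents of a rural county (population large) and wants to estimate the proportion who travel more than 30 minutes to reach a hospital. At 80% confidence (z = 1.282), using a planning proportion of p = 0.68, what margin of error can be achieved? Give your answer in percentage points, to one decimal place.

1.4

SE(p̂) = √[p(1−p)/n] = √[0.2176/1735] = 0.01120.
E = z × SE = 1.282 × 0.01120 = 0.01436, or 1.4 percentage points.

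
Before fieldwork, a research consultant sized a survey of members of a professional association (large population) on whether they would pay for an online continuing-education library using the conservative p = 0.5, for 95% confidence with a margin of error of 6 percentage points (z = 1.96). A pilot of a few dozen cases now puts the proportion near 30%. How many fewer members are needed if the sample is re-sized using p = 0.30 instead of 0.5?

Conservative (p = 0.5): n = 1.96² × 0.25 / 0.060² ≈ 266.78 → 267.
Using p = 0.30: p(1−p) = 0.2100, so n = 1.96² × 0.2100 / 0.060² ≈ 224.09 → 225.
Reduction: 267 − 225 = 42.

42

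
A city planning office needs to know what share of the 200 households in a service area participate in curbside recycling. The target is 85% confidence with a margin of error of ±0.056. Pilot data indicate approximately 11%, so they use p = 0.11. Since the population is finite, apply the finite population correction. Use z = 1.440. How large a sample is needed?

Unadjusted: n₀ = 1.440² × 0.11 × 0.89 / 0.056² ≈ 64.73, so n₀ = 65.
Finite population correction with N = 200: n = n₀ / (1 + (n₀−1)/N) = 65 / (1 + 64/200) = 65 / 1.3200 ≈ 49.24.
Rounding up, n = 50.

50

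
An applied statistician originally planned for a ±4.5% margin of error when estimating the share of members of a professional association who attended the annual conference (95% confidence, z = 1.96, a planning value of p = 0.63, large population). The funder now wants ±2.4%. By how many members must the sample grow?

1112

At ±4.5%: n = 1.96² × 0.2331 / 0.045² ≈ 442.21 → 443.
At ±2.4%: n = 1.96² × 0.2331 / 0.024² ≈ 1554.65 → 1555.
Additional respondents: 1555 − 443 = 1112.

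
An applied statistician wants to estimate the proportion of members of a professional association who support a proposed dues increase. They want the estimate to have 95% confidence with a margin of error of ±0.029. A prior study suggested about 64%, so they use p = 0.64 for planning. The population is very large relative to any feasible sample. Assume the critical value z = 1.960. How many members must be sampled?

1053

With p = 0.64, p(1−p) = 0.2304.
n = z²·p(1−p)/E² = 1.960² × 0.2304 / 0.029² = 3.8416 × 0.2304 / 0.000841 ≈ 1052.44.
Rounding up gives n = 1053.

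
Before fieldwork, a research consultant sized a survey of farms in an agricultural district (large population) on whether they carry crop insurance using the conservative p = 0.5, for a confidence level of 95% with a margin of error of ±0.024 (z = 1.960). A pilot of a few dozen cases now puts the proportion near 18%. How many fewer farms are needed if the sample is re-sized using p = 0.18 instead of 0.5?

683

Conservative (p = 0.5): n = 1.960² × 0.25 / 0.024² ≈ 1667.36 → 1668.
Using p = 0.18: p(1−p) = 0.1476, so n = 1.960² × 0.1476 / 0.024² ≈ 984.41 → 985.
Reduction: 1668 − 985 = 683.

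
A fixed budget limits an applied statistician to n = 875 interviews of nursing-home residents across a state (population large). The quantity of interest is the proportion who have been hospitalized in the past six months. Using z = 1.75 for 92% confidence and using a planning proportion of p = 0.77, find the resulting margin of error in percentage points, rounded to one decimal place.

2.5

SE(p̂) = √[p(1−p)/n] = √[0.1771/875] = 0.01423.
E = z × SE = 1.75 × 0.01423 = 0.02490, or 2.5 percentage points.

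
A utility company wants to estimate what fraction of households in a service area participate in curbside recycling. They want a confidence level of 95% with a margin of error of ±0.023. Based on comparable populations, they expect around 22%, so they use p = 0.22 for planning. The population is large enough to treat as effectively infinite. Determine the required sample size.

1247

For 95% confidence, z = 1.960.
With p = 0.22, p(1−p) = 0.1716.
n = z²·p(1−p)/E² = 1.960² × 0.1716 / 0.023² = 3.8416 × 0.1716 / 0.000529 ≈ 1246.16.
Rounding up gives n = 1247.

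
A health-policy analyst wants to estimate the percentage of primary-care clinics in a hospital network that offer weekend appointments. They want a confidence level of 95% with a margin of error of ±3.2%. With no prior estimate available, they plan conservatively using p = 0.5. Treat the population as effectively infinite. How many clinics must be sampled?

938

For 95% confidence, z = 1.96.
With p = 0.5, p(1−p) = 0.25.
n = z²·p(1−p)/E² = 1.96² × 0.2500 / 0.032² = 3.8416 × 0.2500 / 0.001024 ≈ 937.89.
Rounding up gives n = 938.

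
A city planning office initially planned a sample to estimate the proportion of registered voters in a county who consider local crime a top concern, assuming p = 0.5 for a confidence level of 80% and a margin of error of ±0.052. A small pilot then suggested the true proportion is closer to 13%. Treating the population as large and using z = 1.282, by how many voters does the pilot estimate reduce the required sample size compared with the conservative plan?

Conservative (p = 0.5): n = 1.282² × 0.25 / 0.052² ≈ 151.95 → 152.
Using p = 0.13: p(1−p) = 0.1131, so n = 1.282² × 0.1131 / 0.052² ≈ 68.74 → 69.
Reduction: 152 − 69 = 83.

83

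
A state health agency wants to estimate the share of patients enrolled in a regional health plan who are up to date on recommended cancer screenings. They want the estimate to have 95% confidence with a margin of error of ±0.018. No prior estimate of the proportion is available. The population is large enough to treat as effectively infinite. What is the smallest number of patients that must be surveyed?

For 95% confidence, z = 1.960.
With no prior estimate, use p = 0.5, giving p(1−p) = 0.25.
n = z²·p(1−p)/E² = 1.960² × 0.2500 / 0.018² = 3.8416 × 0.2500 / 0.000324 ≈ 2964.20.
Rounding up gives n = 2965.

2965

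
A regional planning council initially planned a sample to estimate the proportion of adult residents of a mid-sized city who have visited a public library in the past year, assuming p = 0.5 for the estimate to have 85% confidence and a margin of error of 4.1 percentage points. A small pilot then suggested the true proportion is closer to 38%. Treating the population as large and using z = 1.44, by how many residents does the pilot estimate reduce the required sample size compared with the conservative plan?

18

Conservative (p = 0.5): n = 1.44² × 0.25 / 0.041² ≈ 308.39 → 309.
Using p = 0.38: p(1−p) = 0.2356, so n = 1.44² × 0.2356 / 0.041² ≈ 290.62 → 291.
Reduction: 309 − 291 = 18.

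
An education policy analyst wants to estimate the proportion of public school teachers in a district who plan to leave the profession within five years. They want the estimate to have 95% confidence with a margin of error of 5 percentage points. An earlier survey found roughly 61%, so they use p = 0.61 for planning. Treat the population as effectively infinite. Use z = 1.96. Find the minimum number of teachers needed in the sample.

366

With p = 0.61, p(1−p) = 0.2379.
n = z²·p(1−p)/E² = 1.96² × 0.2379 / 0.050² = 3.8416 × 0.2379 / 0.002500 ≈ 365.57.
Rounding up gives n = 366.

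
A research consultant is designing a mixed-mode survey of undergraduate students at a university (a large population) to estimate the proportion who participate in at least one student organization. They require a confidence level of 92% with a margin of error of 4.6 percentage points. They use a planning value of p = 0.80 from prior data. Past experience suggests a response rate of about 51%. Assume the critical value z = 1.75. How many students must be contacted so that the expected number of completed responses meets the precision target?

455

Completed interviews needed: n₀ = 1.75² × 0.1600 / 0.046² ≈ 231.57 → 232.
At a 51% response rate, contacts needed = 232 / 0.51 ≈ 454.90 → 455.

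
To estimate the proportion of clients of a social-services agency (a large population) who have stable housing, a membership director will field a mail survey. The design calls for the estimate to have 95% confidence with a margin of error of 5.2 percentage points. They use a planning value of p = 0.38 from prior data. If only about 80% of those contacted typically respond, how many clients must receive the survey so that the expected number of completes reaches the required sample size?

419

For 95% confidence, z = 1.960.
Completed interviews needed: n₀ = 1.960² × 0.2356 / 0.052² ≈ 334.72 → 335.
At an 80% response rate, contacts needed = 335 / 0.80 ≈ 418.75 → 419.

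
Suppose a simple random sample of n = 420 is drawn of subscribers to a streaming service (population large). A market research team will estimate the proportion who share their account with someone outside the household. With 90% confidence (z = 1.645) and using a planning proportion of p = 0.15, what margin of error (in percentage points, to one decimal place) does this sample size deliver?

SE(p̂) = √[p(1−p)/n] = √[0.1275/420] = 0.01742.
E = z × SE = 1.645 × 0.01742 = 0.02866, or 2.9 percentage points.

2.9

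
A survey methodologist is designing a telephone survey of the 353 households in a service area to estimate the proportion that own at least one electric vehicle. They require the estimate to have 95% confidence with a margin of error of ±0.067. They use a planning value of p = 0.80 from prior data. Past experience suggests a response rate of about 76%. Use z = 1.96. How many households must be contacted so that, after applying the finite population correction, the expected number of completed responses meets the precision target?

131

Completed interviews needed (unadjusted): n₀ = 1.96² × 0.1600 / 0.067² ≈ 136.92 → 137.
FPC for N = 353: n = 137 / (1 + 136/353) = 137 / 1.3853 ≈ 98.90 → 99.
At a 76% response rate, contacts needed = 99 / 0.76 ≈ 130.26 → 131.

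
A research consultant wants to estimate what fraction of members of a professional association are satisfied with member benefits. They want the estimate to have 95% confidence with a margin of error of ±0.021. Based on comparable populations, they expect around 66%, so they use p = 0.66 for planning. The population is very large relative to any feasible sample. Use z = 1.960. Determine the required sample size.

1955

With p = 0.66, p(1−p) = 0.2244.
n = z²·p(1−p)/E² = 1.960² × 0.2244 / 0.021² = 3.8416 × 0.2244 / 0.000441 ≈ 1954.77.
Rounding up gives n = 1955.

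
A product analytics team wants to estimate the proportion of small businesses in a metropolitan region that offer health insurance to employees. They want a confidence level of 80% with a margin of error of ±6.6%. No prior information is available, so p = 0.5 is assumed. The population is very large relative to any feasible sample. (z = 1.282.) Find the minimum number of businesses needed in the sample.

95

With p = 0.5, p(1−p) = 0.25.
n = z²·p(1−p)/E² = 1.282² × 0.2500 / 0.066² = 1.6435 × 0.2500 / 0.004356 ≈ 94.33.
Rounding up gives n = 95.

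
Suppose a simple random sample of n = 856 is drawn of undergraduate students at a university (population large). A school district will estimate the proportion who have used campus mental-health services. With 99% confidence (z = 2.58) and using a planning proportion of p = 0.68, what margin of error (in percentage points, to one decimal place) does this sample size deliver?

SE(p̂) = √[p(1−p)/n] = √[0.2176/856] = 0.01594.
E = z × SE = 2.58 × 0.01594 = 0.04114, or 4.1 percentage points.

4.1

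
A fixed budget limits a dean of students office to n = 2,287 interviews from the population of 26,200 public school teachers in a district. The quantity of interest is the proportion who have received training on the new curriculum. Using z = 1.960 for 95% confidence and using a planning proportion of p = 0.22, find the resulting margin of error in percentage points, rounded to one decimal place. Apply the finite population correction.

1.6

Finite-population factor: (N−n)/(N−1) = (26200−2287)/(26200−1) = 0.9127.
SE(p̂) = √[p(1−p)/n · (N−n)/(N−1)] = √[0.1716/2287 × 0.9127] = 0.00828.
E = z × SE = 1.960 × 0.00828 = 0.01622 ≈ 1.6 percentage points.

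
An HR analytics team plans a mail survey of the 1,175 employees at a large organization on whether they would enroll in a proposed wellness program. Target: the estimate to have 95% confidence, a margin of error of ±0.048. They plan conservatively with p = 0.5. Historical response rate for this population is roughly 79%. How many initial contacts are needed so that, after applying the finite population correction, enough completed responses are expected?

For 95% confidence, z = 1.960.
Completed interviews needed (unadjusted): n₀ = 1.960² × 0.2500 / 0.048² ≈ 416.84 → 417.
FPC for N = 1,175: n = 417 / (1 + 416/1175) = 417 / 1.3540 ≈ 307.97 → 308.
At a 79% response rate, contacts needed = 308 / 0.79 ≈ 389.87 → 390.

390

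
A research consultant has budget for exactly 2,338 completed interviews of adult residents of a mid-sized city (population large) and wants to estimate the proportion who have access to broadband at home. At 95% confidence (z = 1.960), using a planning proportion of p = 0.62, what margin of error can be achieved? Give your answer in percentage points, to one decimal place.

SE(p̂) = √[p(1−p)/n] = √[0.2356/2338] = 0.01004.
E = z × SE = 1.960 × 0.01004 = 0.01968, or 2.0 percentage points.

2.0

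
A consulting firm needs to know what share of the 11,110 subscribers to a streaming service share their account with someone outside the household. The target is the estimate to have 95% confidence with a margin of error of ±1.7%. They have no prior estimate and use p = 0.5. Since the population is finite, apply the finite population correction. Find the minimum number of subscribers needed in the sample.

2559

For 95% confidence, z = 1.960.
Unadjusted: n₀ = 1.960² × 0.50 × 0.50 / 0.017² ≈ 3323.18, so n₀ = 3324.
Finite population correction with N = 11,110: n = n₀ / (1 + (n₀−1)/N) = 3324 / (1 + 3323/11110) = 3324 / 1.2991 ≈ 2558.69.
Rounding up, n = 2559.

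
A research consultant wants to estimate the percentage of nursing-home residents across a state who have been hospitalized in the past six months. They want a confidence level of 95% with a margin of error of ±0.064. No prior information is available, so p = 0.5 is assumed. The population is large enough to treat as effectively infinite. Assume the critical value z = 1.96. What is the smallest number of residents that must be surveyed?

With p = 0.5, p(1−p) = 0.25.
n = z²·p(1−p)/E² = 1.96² × 0.2500 / 0.064² = 3.8416 × 0.2500 / 0.004096 ≈ 234.47.
Rounding up gives n = 235.

235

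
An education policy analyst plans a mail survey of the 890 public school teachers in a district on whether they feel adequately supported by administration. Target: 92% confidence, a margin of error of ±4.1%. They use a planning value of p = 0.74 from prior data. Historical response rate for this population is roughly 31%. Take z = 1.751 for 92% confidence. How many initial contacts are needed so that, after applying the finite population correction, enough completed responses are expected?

813

Completed interviews needed (unadjusted): n₀ = 1.751² × 0.1924 / 0.041² ≈ 350.92 → 351.
FPC for N = 890: n = 351 / (1 + 350/890) = 351 / 1.3933 ≈ 251.93 → 252.
At a 31% response rate, contacts needed = 252 / 0.31 ≈ 812.90 → 813.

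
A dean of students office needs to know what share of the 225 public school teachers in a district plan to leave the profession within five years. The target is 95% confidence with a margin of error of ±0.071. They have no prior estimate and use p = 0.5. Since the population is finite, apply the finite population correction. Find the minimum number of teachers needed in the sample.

104

For 95% confidence, z = 1.960.
Unadjusted: n₀ = 1.960² × 0.50 × 0.50 / 0.071² ≈ 190.52, so n₀ = 191.
Finite population correction with N = 225: n = n₀ / (1 + (n₀−1)/N) = 191 / (1 + 190/225) = 191 / 1.8444 ≈ 103.55.
Rounding up, n = 104.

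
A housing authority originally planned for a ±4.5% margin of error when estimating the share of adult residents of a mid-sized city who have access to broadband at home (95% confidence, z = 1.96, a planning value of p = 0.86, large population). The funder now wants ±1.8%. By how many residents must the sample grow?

1199

At ±4.5%: n = 1.96² × 0.1204 / 0.045² ≈ 228.41 → 229.
At ±1.8%: n = 1.96² × 0.1204 / 0.018² ≈ 1427.56 → 1428.
Additional respondents: 1428 − 229 = 1199.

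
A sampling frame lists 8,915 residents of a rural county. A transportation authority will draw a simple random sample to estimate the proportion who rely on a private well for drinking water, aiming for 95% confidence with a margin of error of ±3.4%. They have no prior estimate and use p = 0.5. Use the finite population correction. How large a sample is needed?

For 95% confidence, z = 1.960.
Unadjusted: n₀ = 1.960² × 0.50 × 0.50 / 0.034² ≈ 830.80, so n₀ = 831.
Finite population correction with N = 8,915: n = n₀ / (1 + (n₀−1)/N) = 831 / (1 + 830/8915) = 831 / 1.0931 ≈ 760.22.
Rounding up, n = 761.

761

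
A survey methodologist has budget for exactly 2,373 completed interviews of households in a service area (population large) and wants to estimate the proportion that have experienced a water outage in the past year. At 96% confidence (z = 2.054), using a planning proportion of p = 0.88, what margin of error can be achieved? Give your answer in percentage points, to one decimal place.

1.4

SE(p̂) = √[p(1−p)/n] = √[0.1056/2373] = 0.00667.
E = z × SE = 2.054 × 0.00667 = 0.01370, or 1.4 percentage points.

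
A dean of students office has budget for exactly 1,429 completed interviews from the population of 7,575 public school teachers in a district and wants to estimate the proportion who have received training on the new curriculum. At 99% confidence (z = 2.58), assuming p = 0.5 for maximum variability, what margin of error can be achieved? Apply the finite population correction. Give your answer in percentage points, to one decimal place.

3.1

Finite-population factor: (N−n)/(N−1) = (7575−1429)/(7575−1) = 0.8115.
SE(p̂) = √[p(1−p)/n · (N−n)/(N−1)] = √[0.2500/1429 × 0.8115] = 0.01191.
E = z × SE = 2.58 × 0.01191 = 0.03074 ≈ 3.1 percentage points.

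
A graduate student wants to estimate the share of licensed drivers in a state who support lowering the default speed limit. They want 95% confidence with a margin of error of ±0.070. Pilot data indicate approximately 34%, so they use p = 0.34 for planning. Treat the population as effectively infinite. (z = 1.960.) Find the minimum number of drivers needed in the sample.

With p = 0.34, p(1−p) = 0.2244.
n = z²·p(1−p)/E² = 1.960² × 0.2244 / 0.070² = 3.8416 × 0.2244 / 0.004900 ≈ 175.93.
Rounding up gives n = 176.

176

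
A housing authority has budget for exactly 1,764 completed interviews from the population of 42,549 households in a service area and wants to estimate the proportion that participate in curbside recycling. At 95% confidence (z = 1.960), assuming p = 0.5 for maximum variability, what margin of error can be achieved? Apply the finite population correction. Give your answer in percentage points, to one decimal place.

Finite-population factor: (N−n)/(N−1) = (42549−1764)/(42549−1) = 0.9586.
SE(p̂) = √[p(1−p)/n · (N−n)/(N−1)] = √[0.2500/1764 × 0.9586] = 0.01166.
E = z × SE = 1.960 × 0.01166 = 0.02284 ≈ 2.3 percentage points.

2.3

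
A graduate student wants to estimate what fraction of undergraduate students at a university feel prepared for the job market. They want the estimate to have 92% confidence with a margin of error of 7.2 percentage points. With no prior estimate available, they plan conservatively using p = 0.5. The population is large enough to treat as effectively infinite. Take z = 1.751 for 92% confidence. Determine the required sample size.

148

With p = 0.5, p(1−p) = 0.25.
n = z²·p(1−p)/E² = 1.751² × 0.2500 / 0.072² = 3.0660 × 0.2500 / 0.005184 ≈ 147.86.
Rounding up gives n = 148.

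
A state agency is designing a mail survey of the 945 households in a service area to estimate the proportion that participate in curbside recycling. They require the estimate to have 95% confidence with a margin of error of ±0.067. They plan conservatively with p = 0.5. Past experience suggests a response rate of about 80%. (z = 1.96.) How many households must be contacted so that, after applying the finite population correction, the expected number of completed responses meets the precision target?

219

Completed interviews needed (unadjusted): n₀ = 1.96² × 0.2500 / 0.067² ≈ 213.95 → 214.
FPC for N = 945: n = 214 / (1 + 213/945) = 214 / 1.2254 ≈ 174.64 → 175.
At an 80% response rate, contacts needed = 175 / 0.80 ≈ 218.75 → 219.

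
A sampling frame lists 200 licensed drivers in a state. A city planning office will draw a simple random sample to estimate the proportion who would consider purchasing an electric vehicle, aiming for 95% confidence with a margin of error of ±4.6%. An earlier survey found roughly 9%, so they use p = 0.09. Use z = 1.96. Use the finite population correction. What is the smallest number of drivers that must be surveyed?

86

Unadjusted: n₀ = 1.96² × 0.09 × 0.91 / 0.046² ≈ 148.69, so n₀ = 149.
Finite population correction with N = 200: n = n₀ / (1 + (n₀−1)/N) = 149 / (1 + 148/200) = 149 / 1.7400 ≈ 85.63.
Rounding up, n = 86.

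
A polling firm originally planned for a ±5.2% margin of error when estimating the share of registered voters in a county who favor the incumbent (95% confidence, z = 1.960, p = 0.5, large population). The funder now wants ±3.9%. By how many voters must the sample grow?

At ±5.2%: n = 1.960² × 0.2500 / 0.052² ≈ 355.18 → 356.
At ±3.9%: n = 1.960² × 0.2500 / 0.039² ≈ 631.43 → 632.
Additional respondents: 632 − 356 = 276.

276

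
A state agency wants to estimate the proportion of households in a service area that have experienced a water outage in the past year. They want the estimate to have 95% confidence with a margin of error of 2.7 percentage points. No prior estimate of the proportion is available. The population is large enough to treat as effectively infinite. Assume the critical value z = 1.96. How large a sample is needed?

With no prior estimate, use p = 0.5, giving p(1−p) = 0.25.
n = z²·p(1−p)/E² = 1.96² × 0.2500 / 0.027² = 3.8416 × 0.2500 / 0.000729 ≈ 1317.42.
Rounding up gives n = 1318.

1318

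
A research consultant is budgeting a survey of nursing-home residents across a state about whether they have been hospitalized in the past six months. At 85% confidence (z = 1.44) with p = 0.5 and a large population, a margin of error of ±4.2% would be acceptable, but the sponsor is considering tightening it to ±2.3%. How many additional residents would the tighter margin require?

At ±4.2%: n = 1.44² × 0.2500 / 0.042² ≈ 293.88 → 294.
At ±2.3%: n = 1.44² × 0.2500 / 0.023² ≈ 979.96 → 980.
Additional respondents: 980 − 294 = 686.

686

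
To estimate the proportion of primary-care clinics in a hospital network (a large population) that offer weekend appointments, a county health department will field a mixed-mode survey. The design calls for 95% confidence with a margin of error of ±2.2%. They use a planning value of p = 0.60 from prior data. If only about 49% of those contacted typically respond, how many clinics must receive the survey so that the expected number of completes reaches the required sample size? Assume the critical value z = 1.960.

3888

Completed interviews needed: n₀ = 1.960² × 0.2400 / 0.022² ≈ 1904.93 → 1905.
At a 49% response rate, contacts needed = 1905 / 0.49 ≈ 3887.76 → 3888.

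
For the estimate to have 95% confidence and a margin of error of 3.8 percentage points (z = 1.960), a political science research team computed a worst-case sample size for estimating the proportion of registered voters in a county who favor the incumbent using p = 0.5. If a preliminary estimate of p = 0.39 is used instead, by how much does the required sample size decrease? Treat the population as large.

33

Conservative (p = 0.5): n = 1.960² × 0.25 / 0.038² ≈ 665.10 → 666.
Using p = 0.39: p(1−p) = 0.2379, so n = 1.960² × 0.2379 / 0.038² ≈ 632.91 → 633.
Reduction: 666 − 633 = 33.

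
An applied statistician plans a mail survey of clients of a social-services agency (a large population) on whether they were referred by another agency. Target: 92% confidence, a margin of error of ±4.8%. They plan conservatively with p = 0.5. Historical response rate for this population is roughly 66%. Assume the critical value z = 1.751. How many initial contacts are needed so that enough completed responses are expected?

505

Completed interviews needed: n₀ = 1.751² × 0.2500 / 0.048² ≈ 332.68 → 333.
At a 66% response rate, contacts needed = 333 / 0.66 ≈ 504.55 → 505.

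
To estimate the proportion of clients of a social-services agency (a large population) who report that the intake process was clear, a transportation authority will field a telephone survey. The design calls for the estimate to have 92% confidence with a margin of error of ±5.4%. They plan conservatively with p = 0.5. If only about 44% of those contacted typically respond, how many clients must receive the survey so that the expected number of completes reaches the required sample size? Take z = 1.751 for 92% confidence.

Completed interviews needed: n₀ = 1.751² × 0.2500 / 0.054² ≈ 262.86 → 263.
At a 44% response rate, contacts needed = 263 / 0.44 ≈ 597.73 → 598.

598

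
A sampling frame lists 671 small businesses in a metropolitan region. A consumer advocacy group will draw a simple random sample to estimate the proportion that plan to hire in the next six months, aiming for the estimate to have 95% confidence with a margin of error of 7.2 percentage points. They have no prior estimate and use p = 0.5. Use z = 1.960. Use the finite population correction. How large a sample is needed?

146

Unadjusted: n₀ = 1.960² × 0.50 × 0.50 / 0.072² ≈ 185.26, so n₀ = 186.
Finite population correction with N = 671: n = n₀ / (1 + (n₀−1)/N) = 186 / (1 + 185/671) = 186 / 1.2757 ≈ 145.80.
Rounding up, n = 146.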